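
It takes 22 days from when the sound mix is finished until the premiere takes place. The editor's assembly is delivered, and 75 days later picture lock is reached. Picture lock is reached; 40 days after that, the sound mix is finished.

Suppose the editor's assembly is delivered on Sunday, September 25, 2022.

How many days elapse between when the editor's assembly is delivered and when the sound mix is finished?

Causal path: the editor's assembly is delivered → picture lock is reached → the sound mix is finished.
Total delay along the path: 75 + 40 = 115 days.

115 days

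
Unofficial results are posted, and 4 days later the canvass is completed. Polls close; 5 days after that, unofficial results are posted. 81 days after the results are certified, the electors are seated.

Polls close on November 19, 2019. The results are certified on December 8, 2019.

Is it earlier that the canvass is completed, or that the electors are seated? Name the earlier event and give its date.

The canvass is completed — November 28, 2019

Polls close: Nov 19, 2019.
Unofficial results are posted: Nov 19, 2019 + 5 days = Nov 24, 2019.
The canvass is completed: Nov 24, 2019 + 4 days = Nov 28, 2019.
The results are certified: Dec 8, 2019.
The electors are seated: Dec 8, 2019 + 81 days = Feb 27, 2020.
Comparing: the canvass is completed on Nov 28, 2019 vs the electors are seated on Feb 27, 2020. Earlier: the canvass is completed.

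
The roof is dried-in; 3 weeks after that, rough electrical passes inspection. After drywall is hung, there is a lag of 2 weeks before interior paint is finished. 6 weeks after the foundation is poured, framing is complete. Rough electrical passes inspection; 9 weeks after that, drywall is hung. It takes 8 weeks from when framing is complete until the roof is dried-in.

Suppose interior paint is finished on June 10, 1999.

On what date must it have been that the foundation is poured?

November 26, 1998

Interior paint is finished: Jun 10, 1999.
Drywall is hung: Jun 10, 1999 − 2 weeks = May 27, 1999.
Rough electrical passes inspection: May 27, 1999 − 9 weeks = Mar 25, 1999.
The roof is dried-in: Mar 25, 1999 − 3 weeks = Mar 4, 1999.
Framing is complete: Mar 4, 1999 − 8 weeks = Jan 7, 1999.
The foundation is poured: Jan 7, 1999 − 6 weeks = Nov 26, 1998.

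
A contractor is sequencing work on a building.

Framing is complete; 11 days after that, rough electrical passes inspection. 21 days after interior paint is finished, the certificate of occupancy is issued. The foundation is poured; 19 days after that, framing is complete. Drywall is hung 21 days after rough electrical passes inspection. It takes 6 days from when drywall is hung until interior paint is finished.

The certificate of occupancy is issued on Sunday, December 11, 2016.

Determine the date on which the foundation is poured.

The certificate of occupancy is issued: Dec 11, 2016.
Interior paint is finished: Dec 11, 2016 − 21 days = Nov 20, 2016.
Drywall is hung: Nov 20, 2016 − 6 days = Nov 14, 2016.
Rough electrical passes inspection: Nov 14, 2016 − 21 days = Oct 24, 2016.
Framing is complete: Oct 24, 2016 − 11 days = Oct 13, 2016.
The foundation is poured: Oct 13, 2016 − 19 days = Sep 24, 2016.

Saturday, September 24, 2016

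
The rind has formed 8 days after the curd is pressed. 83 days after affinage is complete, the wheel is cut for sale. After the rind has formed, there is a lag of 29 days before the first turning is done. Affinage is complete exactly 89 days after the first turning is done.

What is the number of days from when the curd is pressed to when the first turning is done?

Causal path: the curd is pressed → the rind has formed → the first turning is done.
Total delay along the path: 8 + 29 = 37 days.

37 days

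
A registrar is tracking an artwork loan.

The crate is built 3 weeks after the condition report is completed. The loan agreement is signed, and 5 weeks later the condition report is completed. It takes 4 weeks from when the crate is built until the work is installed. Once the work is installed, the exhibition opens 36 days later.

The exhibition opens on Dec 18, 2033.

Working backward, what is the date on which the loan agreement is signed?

The exhibition opens: Dec 18, 2033.
The work is installed: Dec 18, 2033 − 36 days = Nov 12, 2033.
The crate is built: Nov 12, 2033 − 4 weeks = Oct 15, 2033.
The condition report is completed: Oct 15, 2033 − 3 weeks = Sep 24, 2033.
The loan agreement is signed: Sep 24, 2033 − 5 weeks = Aug 20, 2033.

Aug 20, 2033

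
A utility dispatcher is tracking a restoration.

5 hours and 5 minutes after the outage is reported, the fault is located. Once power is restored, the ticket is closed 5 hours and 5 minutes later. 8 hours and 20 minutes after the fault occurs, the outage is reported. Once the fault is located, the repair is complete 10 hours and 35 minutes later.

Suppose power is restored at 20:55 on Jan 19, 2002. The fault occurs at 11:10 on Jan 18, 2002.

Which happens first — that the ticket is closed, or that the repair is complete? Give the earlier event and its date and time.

The repair is complete — 11:10 on Jan 19, 2002

Power is restored: 20:55 Jan 19, 2002.
The ticket is closed: 20:55 Jan 19, 2002 + 5h05m = 02:00 Jan 20, 2002.
The fault occurs: 11:10 Jan 18, 2002.
The outage is reported: 11:10 Jan 18, 2002 + 8h20m = 19:30 Jan 18, 2002.
The fault is located: 19:30 Jan 18, 2002 + 5h05m = 00:35 Jan 19, 2002.
The repair is complete: 00:35 Jan 19, 2002 + 10h35m = 11:10 Jan 19, 2002.
Comparing: the ticket is closed at 02:00 Jan 20, 2002 vs the repair is complete at 11:10 Jan 19, 2002. Earlier: the repair is complete.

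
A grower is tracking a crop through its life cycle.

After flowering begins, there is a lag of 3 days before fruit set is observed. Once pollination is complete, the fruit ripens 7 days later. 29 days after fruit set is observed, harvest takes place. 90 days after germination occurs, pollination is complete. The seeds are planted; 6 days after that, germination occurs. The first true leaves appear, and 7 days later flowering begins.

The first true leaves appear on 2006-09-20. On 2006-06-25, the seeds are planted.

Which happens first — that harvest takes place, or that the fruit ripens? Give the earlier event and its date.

The fruit ripens — 2006-10-06

The first true leaves appear: Sep 20, 2006.
Flowering begins: Sep 20, 2006 + 7 days = Sep 27, 2006.
Fruit set is observed: Sep 27, 2006 + 3 days = Sep 30, 2006.
Harvest takes place: Sep 30, 2006 + 29 days = Oct 29, 2006.
The seeds are planted: Jun 25, 2006.
Germination occurs: Jun 25, 2006 + 6 days = Jul 1, 2006.
Pollination is complete: Jul 1, 2006 + 90 days = Sep 29, 2006.
The fruit ripens: Sep 29, 2006 + 7 days = Oct 6, 2006.
Comparing: harvest takes place on Oct 29, 2006 vs the fruit ripens on Oct 6, 2006. Earlier: the fruit ripens.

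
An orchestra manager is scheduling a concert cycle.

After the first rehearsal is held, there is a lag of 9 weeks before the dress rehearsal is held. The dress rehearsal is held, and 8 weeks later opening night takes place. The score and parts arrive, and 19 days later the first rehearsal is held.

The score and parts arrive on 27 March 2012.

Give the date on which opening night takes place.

The score and parts arrive: Mar 27, 2012.
The first rehearsal is held: Mar 27, 2012 + 19 days = Apr 15, 2012.
The dress rehearsal is held: Apr 15, 2012 + 9 weeks = Jun 17, 2012.
Opening night takes place: Jun 17, 2012 + 8 weeks = Aug 12, 2012.

12 August 2012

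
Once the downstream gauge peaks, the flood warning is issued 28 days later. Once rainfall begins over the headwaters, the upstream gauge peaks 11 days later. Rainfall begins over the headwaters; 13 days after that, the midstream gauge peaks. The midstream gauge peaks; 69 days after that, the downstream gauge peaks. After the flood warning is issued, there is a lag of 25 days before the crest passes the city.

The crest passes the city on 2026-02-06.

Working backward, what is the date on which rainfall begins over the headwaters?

2025-09-24

The crest passes the city: Feb 6, 2026.
The flood warning is issued: Feb 6, 2026 − 25 days = Jan 12, 2026.
The downstream gauge peaks: Jan 12, 2026 − 28 days = Dec 15, 2025.
The midstream gauge peaks: Dec 15, 2025 − 69 days = Oct 7, 2025.
Rainfall begins over the headwaters: Oct 7, 2025 − 13 days = Sep 24, 2025.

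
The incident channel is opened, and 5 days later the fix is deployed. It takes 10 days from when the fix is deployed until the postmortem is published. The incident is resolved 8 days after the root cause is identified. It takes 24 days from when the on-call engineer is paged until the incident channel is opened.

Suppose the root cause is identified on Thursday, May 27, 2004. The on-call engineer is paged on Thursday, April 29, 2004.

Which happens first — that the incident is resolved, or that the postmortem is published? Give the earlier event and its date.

The incident is resolved — Friday, June 4, 2004

The root cause is identified: May 27, 2004.
The incident is resolved: May 27, 2004 + 8 days = Jun 4, 2004.
The on-call engineer is paged: Apr 29, 2004.
The incident channel is opened: Apr 29, 2004 + 24 days = May 23, 2004.
The fix is deployed: May 23, 2004 + 5 days = May 28, 2004.
The postmortem is published: May 28, 2004 + 10 days = Jun 7, 2004.
Comparing: the incident is resolved on Jun 4, 2004 vs the postmortem is published on Jun 7, 2004. Earlier: the incident is resolved.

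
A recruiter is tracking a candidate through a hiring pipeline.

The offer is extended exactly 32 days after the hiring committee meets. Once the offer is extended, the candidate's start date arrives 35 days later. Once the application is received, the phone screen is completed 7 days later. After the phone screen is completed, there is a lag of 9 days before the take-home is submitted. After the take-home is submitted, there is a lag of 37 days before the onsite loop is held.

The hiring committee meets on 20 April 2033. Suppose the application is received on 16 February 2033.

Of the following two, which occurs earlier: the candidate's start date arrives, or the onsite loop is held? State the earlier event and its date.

The hiring committee meets: Apr 20, 2033.
The offer is extended: Apr 20, 2033 + 32 days = May 22, 2033.
The candidate's start date arrives: May 22, 2033 + 35 days = Jun 26, 2033.
The application is received: Feb 16, 2033.
The phone screen is completed: Feb 16, 2033 + 7 days = Feb 23, 2033.
The take-home is submitted: Feb 23, 2033 + 9 days = Mar 4, 2033.
The onsite loop is held: Mar 4, 2033 + 37 days = Apr 10, 2033.
Comparing: the candidate's start date arrives on Jun 26, 2033 vs the onsite loop is held on Apr 10, 2033. Earlier: the onsite loop is held.

The onsite loop is held — 10 April 2033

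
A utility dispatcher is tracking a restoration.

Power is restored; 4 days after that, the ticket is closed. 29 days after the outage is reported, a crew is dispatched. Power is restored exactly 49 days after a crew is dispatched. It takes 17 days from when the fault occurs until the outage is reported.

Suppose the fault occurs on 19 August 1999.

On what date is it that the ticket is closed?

The fault occurs: Aug 19, 1999.
The outage is reported: Aug 19, 1999 + 17 days = Sep 5, 1999.
A crew is dispatched: Sep 5, 1999 + 29 days = Oct 4, 1999.
Power is restored: Oct 4, 1999 + 49 days = Nov 22, 1999.
The ticket is closed: Nov 22, 1999 + 4 days = Nov 26, 1999.

26 November 1999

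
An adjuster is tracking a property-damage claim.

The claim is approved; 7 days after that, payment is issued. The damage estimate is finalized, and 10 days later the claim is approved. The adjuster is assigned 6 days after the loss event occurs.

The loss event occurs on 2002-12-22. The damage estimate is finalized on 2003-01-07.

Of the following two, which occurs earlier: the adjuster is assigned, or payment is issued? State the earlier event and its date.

The loss event occurs: Dec 22, 2002.
The adjuster is assigned: Dec 22, 2002 + 6 days = Dec 28, 2002.
The damage estimate is finalized: Jan 7, 2003.
The claim is approved: Jan 7, 2003 + 10 days = Jan 17, 2003.
Payment is issued: Jan 17, 2003 + 7 days = Jan 24, 2003.
Comparing: the adjuster is assigned on Dec 28, 2002 vs payment is issued on Jan 24, 2003. Earlier: the adjuster is assigned.

The adjuster is assigned — 2002-12-28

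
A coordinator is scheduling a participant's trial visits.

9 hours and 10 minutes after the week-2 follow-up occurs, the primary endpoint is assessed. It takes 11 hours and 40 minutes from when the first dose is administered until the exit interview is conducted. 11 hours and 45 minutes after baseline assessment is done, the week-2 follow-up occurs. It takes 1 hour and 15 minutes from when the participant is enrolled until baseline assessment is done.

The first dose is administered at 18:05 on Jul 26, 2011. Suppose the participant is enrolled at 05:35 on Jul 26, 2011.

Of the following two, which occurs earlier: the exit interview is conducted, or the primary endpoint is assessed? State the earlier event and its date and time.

The first dose is administered: 18:05 Jul 26, 2011.
The exit interview is conducted: 18:05 Jul 26, 2011 + 11h40m = 05:45 Jul 27, 2011.
The participant is enrolled: 05:35 Jul 26, 2011.
Baseline assessment is done: 05:35 Jul 26, 2011 + 1h15m = 06:50 Jul 26, 2011.
The week-2 follow-up occurs: 06:50 Jul 26, 2011 + 11h45m = 18:35 Jul 26, 2011.
The primary endpoint is assessed: 18:35 Jul 26, 2011 + 9h10m = 03:45 Jul 27, 2011.
Comparing: the exit interview is conducted at 05:45 Jul 27, 2011 vs the primary endpoint is assessed at 03:45 Jul 27, 2011. Earlier: the primary endpoint is assessed.

The primary endpoint is assessed — 03:45 on Jul 27, 2011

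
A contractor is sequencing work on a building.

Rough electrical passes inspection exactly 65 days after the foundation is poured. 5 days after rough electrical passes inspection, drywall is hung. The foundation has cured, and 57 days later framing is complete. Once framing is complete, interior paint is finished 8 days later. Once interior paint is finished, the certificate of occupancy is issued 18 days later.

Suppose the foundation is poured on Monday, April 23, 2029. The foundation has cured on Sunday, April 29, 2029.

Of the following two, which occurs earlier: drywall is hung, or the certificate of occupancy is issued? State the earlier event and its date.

The foundation is poured: Apr 23, 2029.
Rough electrical passes inspection: Apr 23, 2029 + 65 days = Jun 27, 2029.
Drywall is hung: Jun 27, 2029 + 5 days = Jul 2, 2029.
The foundation has cured: Apr 29, 2029.
Framing is complete: Apr 29, 2029 + 57 days = Jun 25, 2029.
Interior paint is finished: Jun 25, 2029 + 8 days = Jul 3, 2029.
The certificate of occupancy is issued: Jul 3, 2029 + 18 days = Jul 21, 2029.
Comparing: drywall is hung on Jul 2, 2029 vs the certificate of occupancy is issued on Jul 21, 2029. Earlier: drywall is hung.

Drywall is hung — Monday, July 2, 2029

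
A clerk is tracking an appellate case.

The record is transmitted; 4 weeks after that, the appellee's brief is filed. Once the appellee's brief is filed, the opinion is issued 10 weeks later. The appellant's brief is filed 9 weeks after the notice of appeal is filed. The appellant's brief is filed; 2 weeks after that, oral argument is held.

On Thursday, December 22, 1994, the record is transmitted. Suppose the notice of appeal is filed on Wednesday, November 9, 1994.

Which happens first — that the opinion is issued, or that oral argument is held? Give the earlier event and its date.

The record is transmitted: Dec 22, 1994.
The appellee's brief is filed: Dec 22, 1994 + 4 weeks = Jan 19, 1995.
The opinion is issued: Jan 19, 1995 + 10 weeks = Mar 30, 1995.
The notice of appeal is filed: Nov 9, 1994.
The appellant's brief is filed: Nov 9, 1994 + 9 weeks = Jan 11, 1995.
Oral argument is held: Jan 11, 1995 + 2 weeks = Jan 25, 1995.
Comparing: the opinion is issued on Mar 30, 1995 vs oral argument is held on Jan 25, 1995. Earlier: oral argument is held.

Oral argument is held — Wednesday, January 25, 1995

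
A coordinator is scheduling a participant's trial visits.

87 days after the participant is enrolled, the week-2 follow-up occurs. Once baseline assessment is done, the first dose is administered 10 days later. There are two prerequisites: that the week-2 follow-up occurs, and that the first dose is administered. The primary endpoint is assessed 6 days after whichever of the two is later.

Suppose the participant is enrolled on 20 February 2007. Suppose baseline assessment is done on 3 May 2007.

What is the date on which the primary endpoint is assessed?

The participant is enrolled: Feb 20, 2007.
The week-2 follow-up occurs: Feb 20, 2007 + 87 days = May 18, 2007.
Baseline assessment is done: May 3, 2007.
The first dose is administered: May 3, 2007 + 10 days = May 13, 2007.
Both prerequisites met — the week-2 follow-up occurs (May 18, 2007), the first dose is administered (May 13, 2007); the later is May 18, 2007.
The primary endpoint is assessed: May 18, 2007 + 6 days = May 24, 2007.

24 May 2007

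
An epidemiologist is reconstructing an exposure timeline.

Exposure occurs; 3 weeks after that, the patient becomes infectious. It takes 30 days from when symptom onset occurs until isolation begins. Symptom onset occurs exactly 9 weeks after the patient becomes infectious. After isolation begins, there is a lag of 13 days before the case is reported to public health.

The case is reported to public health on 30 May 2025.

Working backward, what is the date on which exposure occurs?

The case is reported to public health: May 30, 2025.
Isolation begins: May 30, 2025 − 13 days = May 17, 2025.
Symptom onset occurs: May 17, 2025 − 30 days = Apr 17, 2025.
The patient becomes infectious: Apr 17, 2025 − 9 weeks = Feb 13, 2025.
Exposure occurs: Feb 13, 2025 − 3 weeks = Jan 23, 2025.

23 January 2025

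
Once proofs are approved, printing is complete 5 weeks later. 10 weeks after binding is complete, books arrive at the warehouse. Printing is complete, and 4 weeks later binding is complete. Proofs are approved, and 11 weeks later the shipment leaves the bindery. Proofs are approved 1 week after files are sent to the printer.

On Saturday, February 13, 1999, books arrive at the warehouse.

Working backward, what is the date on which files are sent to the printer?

Books arrive at the warehouse: Feb 13, 1999.
Binding is complete: Feb 13, 1999 − 10 weeks = Dec 5, 1998.
Printing is complete: Dec 5, 1998 − 4 weeks = Nov 7, 1998.
Proofs are approved: Nov 7, 1998 − 5 weeks = Oct 3, 1998.
Files are sent to the printer: Oct 3, 1998 − 1 week = Sep 26, 1998.

Saturday, September 26, 1998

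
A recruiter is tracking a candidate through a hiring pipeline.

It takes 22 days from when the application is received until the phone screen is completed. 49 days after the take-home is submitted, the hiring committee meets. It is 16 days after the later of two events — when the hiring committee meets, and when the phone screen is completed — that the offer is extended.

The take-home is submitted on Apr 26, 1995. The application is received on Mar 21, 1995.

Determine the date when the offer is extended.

Jun 30, 1995

The take-home is submitted: Apr 26, 1995.
The hiring committee meets: Apr 26, 1995 + 49 days = Jun 14, 1995.
The application is received: Mar 21, 1995.
The phone screen is completed: Mar 21, 1995 + 22 days = Apr 12, 1995.
Both prerequisites met — the hiring committee meets (Jun 14, 1995), the phone screen is completed (Apr 12, 1995); the later is Jun 14, 1995.
The offer is extended: Jun 14, 1995 + 16 days = Jun 30, 1995.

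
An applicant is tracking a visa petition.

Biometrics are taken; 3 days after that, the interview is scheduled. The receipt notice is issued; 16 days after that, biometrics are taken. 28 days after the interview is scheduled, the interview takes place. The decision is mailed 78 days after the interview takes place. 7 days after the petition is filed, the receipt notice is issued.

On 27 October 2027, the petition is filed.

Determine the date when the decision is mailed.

7 March 2028

The petition is filed: Oct 27, 2027.
The receipt notice is issued: Oct 27, 2027 + 7 days = Nov 3, 2027.
Biometrics are taken: Nov 3, 2027 + 16 days = Nov 19, 2027.
The interview is scheduled: Nov 19, 2027 + 3 days = Nov 22, 2027.
The interview takes place: Nov 22, 2027 + 28 days = Dec 20, 2027.
The decision is mailed: Dec 20, 2027 + 78 days = Mar 7, 2028.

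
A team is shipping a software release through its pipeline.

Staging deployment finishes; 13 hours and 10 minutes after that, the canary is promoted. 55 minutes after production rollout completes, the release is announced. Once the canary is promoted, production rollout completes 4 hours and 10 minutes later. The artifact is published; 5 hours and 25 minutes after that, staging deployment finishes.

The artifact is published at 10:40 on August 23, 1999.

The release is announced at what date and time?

10:20 on August 24, 1999

The artifact is published: 10:40 Aug 23, 1999.
Staging deployment finishes: 10:40 Aug 23, 1999 + 5h25m = 16:05 Aug 23, 1999.
The canary is promoted: 16:05 Aug 23, 1999 + 13h10m = 05:15 Aug 24, 1999.
Production rollout completes: 05:15 Aug 24, 1999 + 4h10m = 09:25 Aug 24, 1999.
The release is announced: 09:25 Aug 24, 1999 + 55m = 10:20 Aug 24, 1999.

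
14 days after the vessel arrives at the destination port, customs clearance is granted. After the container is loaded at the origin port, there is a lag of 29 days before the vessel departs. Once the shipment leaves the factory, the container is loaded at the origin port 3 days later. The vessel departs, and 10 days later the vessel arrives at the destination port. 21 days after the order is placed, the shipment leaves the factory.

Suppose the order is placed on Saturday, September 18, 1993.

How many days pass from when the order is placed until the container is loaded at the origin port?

24 days

Causal path: the order is placed → the shipment leaves the factory → the container is loaded at the origin port.
Total delay along the path: 21 + 3 = 24 days.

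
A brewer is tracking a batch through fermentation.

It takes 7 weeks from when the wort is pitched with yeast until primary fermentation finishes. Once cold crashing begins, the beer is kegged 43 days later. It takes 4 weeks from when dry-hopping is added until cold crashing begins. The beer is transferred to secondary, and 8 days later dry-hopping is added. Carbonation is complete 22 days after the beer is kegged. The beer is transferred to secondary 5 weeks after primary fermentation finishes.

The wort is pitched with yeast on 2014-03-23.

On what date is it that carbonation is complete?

The wort is pitched with yeast: Mar 23, 2014.
Primary fermentation finishes: Mar 23, 2014 + 7 weeks = May 11, 2014.
The beer is transferred to secondary: May 11, 2014 + 5 weeks = Jun 15, 2014.
Dry-hopping is added: Jun 15, 2014 + 8 days = Jun 23, 2014.
Cold crashing begins: Jun 23, 2014 + 4 weeks = Jul 21, 2014.
The beer is kegged: Jul 21, 2014 + 43 days = Sep 2, 2014.
Carbonation is complete: Sep 2, 2014 + 22 days = Sep 24, 2014.

2014-09-24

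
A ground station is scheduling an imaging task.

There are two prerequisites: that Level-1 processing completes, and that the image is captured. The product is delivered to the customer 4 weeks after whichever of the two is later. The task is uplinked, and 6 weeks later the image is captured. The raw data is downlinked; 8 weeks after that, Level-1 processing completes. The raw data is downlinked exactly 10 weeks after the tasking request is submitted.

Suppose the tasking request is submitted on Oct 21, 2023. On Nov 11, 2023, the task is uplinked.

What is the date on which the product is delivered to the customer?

Mar 23, 2024

The tasking request is submitted: Oct 21, 2023.
The raw data is downlinked: Oct 21, 2023 + 10 weeks = Dec 30, 2023.
Level-1 processing completes: Dec 30, 2023 + 8 weeks = Feb 24, 2024.
The task is uplinked: Nov 11, 2023.
The image is captured: Nov 11, 2023 + 6 weeks = Dec 23, 2023.
Both prerequisites met — Level-1 processing completes (Feb 24, 2024), the image is captured (Dec 23, 2023); the later is Feb 24, 2024.
The product is delivered to the customer: Feb 24, 2024 + 4 weeks = Mar 23, 2024.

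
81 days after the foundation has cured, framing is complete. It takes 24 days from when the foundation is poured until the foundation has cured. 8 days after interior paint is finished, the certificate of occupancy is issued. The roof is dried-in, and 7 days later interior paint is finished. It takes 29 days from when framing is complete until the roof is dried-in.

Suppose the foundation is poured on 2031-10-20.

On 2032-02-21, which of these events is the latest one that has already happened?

Framing is complete

The foundation is poured: Oct 20, 2031.
The foundation has cured: Oct 20, 2031 + 24 days = Nov 13, 2031.
Framing is complete: Nov 13, 2031 + 81 days = Feb 2, 2032.
The roof is dried-in: Feb 2, 2032 + 29 days = Mar 2, 2032.
Interior paint is finished: Mar 2, 2032 + 7 days = Mar 9, 2032.
The certificate of occupancy is issued: Mar 9, 2032 + 8 days = Mar 17, 2032.
Feb 21, 2032 falls between when framing is complete (Feb 2, 2032) and when the roof is dried-in (Mar 2, 2032).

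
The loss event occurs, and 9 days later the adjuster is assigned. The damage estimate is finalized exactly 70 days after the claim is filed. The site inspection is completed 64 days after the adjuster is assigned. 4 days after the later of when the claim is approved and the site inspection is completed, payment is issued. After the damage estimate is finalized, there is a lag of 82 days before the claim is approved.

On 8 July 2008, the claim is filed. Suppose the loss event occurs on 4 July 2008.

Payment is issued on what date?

The claim is filed: Jul 8, 2008.
The damage estimate is finalized: Jul 8, 2008 + 70 days = Sep 16, 2008.
The claim is approved: Sep 16, 2008 + 82 days = Dec 7, 2008.
The loss event occurs: Jul 4, 2008.
The adjuster is assigned: Jul 4, 2008 + 9 days = Jul 13, 2008.
The site inspection is completed: Jul 13, 2008 + 64 days = Sep 15, 2008.
Both prerequisites met — the claim is approved (Dec 7, 2008), the site inspection is completed (Sep 15, 2008); the later is Dec 7, 2008.
Payment is issued: Dec 7, 2008 + 4 days = Dec 11, 2008.

11 December 2008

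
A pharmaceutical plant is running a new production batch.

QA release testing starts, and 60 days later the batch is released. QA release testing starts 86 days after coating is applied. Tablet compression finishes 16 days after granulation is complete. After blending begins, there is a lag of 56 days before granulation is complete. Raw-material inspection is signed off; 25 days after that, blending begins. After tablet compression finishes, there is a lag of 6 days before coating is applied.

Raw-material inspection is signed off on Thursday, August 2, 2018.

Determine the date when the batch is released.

Raw-material inspection is signed off: Aug 2, 2018.
Blending begins: Aug 2, 2018 + 25 days = Aug 27, 2018.
Granulation is complete: Aug 27, 2018 + 56 days = Oct 22, 2018.
Tablet compression finishes: Oct 22, 2018 + 16 days = Nov 7, 2018.
Coating is applied: Nov 7, 2018 + 6 days = Nov 13, 2018.
QA release testing starts: Nov 13, 2018 + 86 days = Feb 7, 2019.
The batch is released: Feb 7, 2019 + 60 days = Apr 8, 2019.

Monday, April 8, 2019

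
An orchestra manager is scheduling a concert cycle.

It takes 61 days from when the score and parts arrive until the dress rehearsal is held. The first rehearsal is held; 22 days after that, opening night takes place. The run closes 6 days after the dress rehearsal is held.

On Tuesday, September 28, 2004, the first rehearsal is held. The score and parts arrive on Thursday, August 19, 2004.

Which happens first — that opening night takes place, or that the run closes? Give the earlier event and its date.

The first rehearsal is held: Sep 28, 2004.
Opening night takes place: Sep 28, 2004 + 22 days = Oct 20, 2004.
The score and parts arrive: Aug 19, 2004.
The dress rehearsal is held: Aug 19, 2004 + 61 days = Oct 19, 2004.
The run closes: Oct 19, 2004 + 6 days = Oct 25, 2004.
Comparing: opening night takes place on Oct 20, 2004 vs the run closes on Oct 25, 2004. Earlier: opening night takes place.

Opening night takes place — Wednesday, October 20, 2004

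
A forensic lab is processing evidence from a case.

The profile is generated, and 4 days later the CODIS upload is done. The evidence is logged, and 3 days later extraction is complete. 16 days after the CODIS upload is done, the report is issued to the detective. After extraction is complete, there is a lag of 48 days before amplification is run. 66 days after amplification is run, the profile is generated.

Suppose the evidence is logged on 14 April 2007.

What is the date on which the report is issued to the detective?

29 August 2007

The evidence is logged: Apr 14, 2007.
Extraction is complete: Apr 14, 2007 + 3 days = Apr 17, 2007.
Amplification is run: Apr 17, 2007 + 48 days = Jun 4, 2007.
The profile is generated: Jun 4, 2007 + 66 days = Aug 9, 2007.
The CODIS upload is done: Aug 9, 2007 + 4 days = Aug 13, 2007.
The report is issued to the detective: Aug 13, 2007 + 16 days = Aug 29, 2007.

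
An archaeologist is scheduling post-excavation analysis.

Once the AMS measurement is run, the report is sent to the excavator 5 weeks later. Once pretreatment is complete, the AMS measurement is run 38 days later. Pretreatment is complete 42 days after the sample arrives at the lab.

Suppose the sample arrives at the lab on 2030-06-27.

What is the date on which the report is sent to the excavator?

The sample arrives at the lab: Jun 27, 2030.
Pretreatment is complete: Jun 27, 2030 + 42 days = Aug 8, 2030.
The AMS measurement is run: Aug 8, 2030 + 38 days = Sep 15, 2030.
The report is sent to the excavator: Sep 15, 2030 + 5 weeks = Oct 20, 2030.

2030-10-20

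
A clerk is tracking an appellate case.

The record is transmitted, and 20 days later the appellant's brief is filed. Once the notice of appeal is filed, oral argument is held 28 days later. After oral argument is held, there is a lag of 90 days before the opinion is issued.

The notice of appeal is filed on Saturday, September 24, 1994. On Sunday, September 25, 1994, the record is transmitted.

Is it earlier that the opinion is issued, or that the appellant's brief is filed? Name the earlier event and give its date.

The notice of appeal is filed: Sep 24, 1994.
Oral argument is held: Sep 24, 1994 + 28 days = Oct 22, 1994.
The opinion is issued: Oct 22, 1994 + 90 days = Jan 20, 1995.
The record is transmitted: Sep 25, 1994.
The appellant's brief is filed: Sep 25, 1994 + 20 days = Oct 15, 1994.
Comparing: the opinion is issued on Jan 20, 1995 vs the appellant's brief is filed on Oct 15, 1994. Earlier: the appellant's brief is filed.

The appellant's brief is filed — Saturday, October 15, 1994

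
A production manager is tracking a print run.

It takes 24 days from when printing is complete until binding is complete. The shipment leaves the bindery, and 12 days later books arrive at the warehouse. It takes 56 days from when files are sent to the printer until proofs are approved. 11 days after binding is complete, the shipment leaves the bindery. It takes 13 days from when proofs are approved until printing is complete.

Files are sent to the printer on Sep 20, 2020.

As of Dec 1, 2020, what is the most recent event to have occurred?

Files are sent to the printer: Sep 20, 2020.
Proofs are approved: Sep 20, 2020 + 56 days = Nov 15, 2020.
Printing is complete: Nov 15, 2020 + 13 days = Nov 28, 2020.
Binding is complete: Nov 28, 2020 + 24 days = Dec 22, 2020.
The shipment leaves the bindery: Dec 22, 2020 + 11 days = Jan 2, 2021.
Books arrive at the warehouse: Jan 2, 2021 + 12 days = Jan 14, 2021.
Dec 1, 2020 falls between when printing is complete (Nov 28, 2020) and when binding is complete (Dec 22, 2020).

Printing is complete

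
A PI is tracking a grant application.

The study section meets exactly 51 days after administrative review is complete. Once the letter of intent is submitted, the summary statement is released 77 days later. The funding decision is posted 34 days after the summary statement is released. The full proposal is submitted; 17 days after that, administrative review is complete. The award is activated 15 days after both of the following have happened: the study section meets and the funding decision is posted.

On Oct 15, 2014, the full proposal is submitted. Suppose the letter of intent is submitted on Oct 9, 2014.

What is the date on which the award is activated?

Feb 12, 2015

The full proposal is submitted: Oct 15, 2014.
Administrative review is complete: Oct 15, 2014 + 17 days = Nov 1, 2014.
The study section meets: Nov 1, 2014 + 51 days = Dec 22, 2014.
The letter of intent is submitted: Oct 9, 2014.
The summary statement is released: Oct 9, 2014 + 77 days = Dec 25, 2014.
The funding decision is posted: Dec 25, 2014 + 34 days = Jan 28, 2015.
Both prerequisites met — the study section meets (Dec 22, 2014), the funding decision is posted (Jan 28, 2015); the later is Jan 28, 2015.
The award is activated: Jan 28, 2015 + 15 days = Feb 12, 2015.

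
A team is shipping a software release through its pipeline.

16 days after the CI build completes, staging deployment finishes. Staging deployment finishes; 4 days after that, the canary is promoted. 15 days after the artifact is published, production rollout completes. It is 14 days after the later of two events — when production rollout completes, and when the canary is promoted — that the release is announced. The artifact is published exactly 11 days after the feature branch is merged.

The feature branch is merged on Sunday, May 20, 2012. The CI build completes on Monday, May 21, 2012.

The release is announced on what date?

Friday, June 29, 2012

The feature branch is merged: May 20, 2012.
The artifact is published: May 20, 2012 + 11 days = May 31, 2012.
Production rollout completes: May 31, 2012 + 15 days = Jun 15, 2012.
The CI build completes: May 21, 2012.
Staging deployment finishes: May 21, 2012 + 16 days = Jun 6, 2012.
The canary is promoted: Jun 6, 2012 + 4 days = Jun 10, 2012.
Both prerequisites met — production rollout completes (Jun 15, 2012), the canary is promoted (Jun 10, 2012); the later is Jun 15, 2012.
The release is announced: Jun 15, 2012 + 14 days = Jun 29, 2012.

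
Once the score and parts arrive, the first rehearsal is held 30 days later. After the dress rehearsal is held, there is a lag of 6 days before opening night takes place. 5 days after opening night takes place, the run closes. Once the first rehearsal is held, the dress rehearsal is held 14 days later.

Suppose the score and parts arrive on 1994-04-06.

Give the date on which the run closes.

The score and parts arrive: Apr 6, 1994.
The first rehearsal is held: Apr 6, 1994 + 30 days = May 6, 1994.
The dress rehearsal is held: May 6, 1994 + 14 days = May 20, 1994.
Opening night takes place: May 20, 1994 + 6 days = May 26, 1994.
The run closes: May 26, 1994 + 5 days = May 31, 1994.

1994-05-31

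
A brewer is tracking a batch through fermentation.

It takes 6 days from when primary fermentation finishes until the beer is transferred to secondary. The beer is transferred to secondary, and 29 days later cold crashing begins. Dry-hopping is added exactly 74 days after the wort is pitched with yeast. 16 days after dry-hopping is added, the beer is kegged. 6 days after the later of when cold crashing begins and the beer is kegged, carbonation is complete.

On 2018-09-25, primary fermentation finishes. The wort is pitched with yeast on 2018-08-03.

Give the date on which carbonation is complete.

2018-11-07

Primary fermentation finishes: Sep 25, 2018.
The beer is transferred to secondary: Sep 25, 2018 + 6 days = Oct 1, 2018.
Cold crashing begins: Oct 1, 2018 + 29 days = Oct 30, 2018.
The wort is pitched with yeast: Aug 3, 2018.
Dry-hopping is added: Aug 3, 2018 + 74 days = Oct 16, 2018.
The beer is kegged: Oct 16, 2018 + 16 days = Nov 1, 2018.
Both prerequisites met — cold crashing begins (Oct 30, 2018), the beer is kegged (Nov 1, 2018); the later is Nov 1, 2018.
Carbonation is complete: Nov 1, 2018 + 6 days = Nov 7, 2018.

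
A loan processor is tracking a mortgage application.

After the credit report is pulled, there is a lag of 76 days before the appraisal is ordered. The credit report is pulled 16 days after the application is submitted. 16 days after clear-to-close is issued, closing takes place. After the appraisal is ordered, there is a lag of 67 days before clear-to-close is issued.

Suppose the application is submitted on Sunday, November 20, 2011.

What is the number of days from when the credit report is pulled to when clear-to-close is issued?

143 days

Causal path: the credit report is pulled → the appraisal is ordered → clear-to-close is issued.
Total delay along the path: 76 + 67 = 143 days.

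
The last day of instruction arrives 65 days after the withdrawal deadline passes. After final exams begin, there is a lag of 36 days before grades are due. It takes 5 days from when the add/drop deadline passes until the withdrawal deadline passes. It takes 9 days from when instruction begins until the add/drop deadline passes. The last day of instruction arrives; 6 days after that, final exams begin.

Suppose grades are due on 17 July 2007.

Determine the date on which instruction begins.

18 March 2007

Grades are due: Jul 17, 2007.
Final exams begin: Jul 17, 2007 − 36 days = Jun 11, 2007.
The last day of instruction arrives: Jun 11, 2007 − 6 days = Jun 5, 2007.
The withdrawal deadline passes: Jun 5, 2007 − 65 days = Apr 1, 2007.
The add/drop deadline passes: Apr 1, 2007 − 5 days = Mar 27, 2007.
Instruction begins: Mar 27, 2007 − 9 days = Mar 18, 2007.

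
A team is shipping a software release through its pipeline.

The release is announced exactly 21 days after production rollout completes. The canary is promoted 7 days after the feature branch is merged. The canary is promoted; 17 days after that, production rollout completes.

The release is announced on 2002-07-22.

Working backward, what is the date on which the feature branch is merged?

The release is announced: Jul 22, 2002.
Production rollout completes: Jul 22, 2002 − 21 days = Jul 1, 2002.
The canary is promoted: Jul 1, 2002 − 17 days = Jun 14, 2002.
The feature branch is merged: Jun 14, 2002 − 7 days = Jun 7, 2002.

2002-06-07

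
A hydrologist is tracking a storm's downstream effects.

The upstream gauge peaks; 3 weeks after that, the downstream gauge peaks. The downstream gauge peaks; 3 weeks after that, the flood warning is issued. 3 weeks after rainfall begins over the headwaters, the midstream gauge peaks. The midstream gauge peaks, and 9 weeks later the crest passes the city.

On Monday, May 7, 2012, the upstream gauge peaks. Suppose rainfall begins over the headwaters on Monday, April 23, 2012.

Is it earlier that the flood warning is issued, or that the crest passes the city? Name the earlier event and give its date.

The flood warning is issued — Monday, June 18, 2012

The upstream gauge peaks: May 7, 2012.
The downstream gauge peaks: May 7, 2012 + 3 weeks = May 28, 2012.
The flood warning is issued: May 28, 2012 + 3 weeks = Jun 18, 2012.
Rainfall begins over the headwaters: Apr 23, 2012.
The midstream gauge peaks: Apr 23, 2012 + 3 weeks = May 14, 2012.
The crest passes the city: May 14, 2012 + 9 weeks = Jul 16, 2012.
Comparing: the flood warning is issued on Jun 18, 2012 vs the crest passes the city on Jul 16, 2012. Earlier: the flood warning is issued.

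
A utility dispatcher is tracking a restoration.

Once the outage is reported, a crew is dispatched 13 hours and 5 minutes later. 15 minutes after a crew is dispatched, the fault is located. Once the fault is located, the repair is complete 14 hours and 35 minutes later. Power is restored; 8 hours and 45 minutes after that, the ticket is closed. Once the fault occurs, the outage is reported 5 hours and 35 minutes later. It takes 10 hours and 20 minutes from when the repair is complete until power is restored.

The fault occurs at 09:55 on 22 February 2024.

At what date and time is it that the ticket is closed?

14:30 on 24 February 2024

The fault occurs: 09:55 Feb 22, 2024.
The outage is reported: 09:55 Feb 22, 2024 + 5h35m = 15:30 Feb 22, 2024.
A crew is dispatched: 15:30 Feb 22, 2024 + 13h05m = 04:35 Feb 23, 2024.
The fault is located: 04:35 Feb 23, 2024 + 15m = 04:50 Feb 23, 2024.
The repair is complete: 04:50 Feb 23, 2024 + 14h35m = 19:25 Feb 23, 2024.
Power is restored: 19:25 Feb 23, 2024 + 10h20m = 05:45 Feb 24, 2024.
The ticket is closed: 05:45 Feb 24, 2024 + 8h45m = 14:30 Feb 24, 2024.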